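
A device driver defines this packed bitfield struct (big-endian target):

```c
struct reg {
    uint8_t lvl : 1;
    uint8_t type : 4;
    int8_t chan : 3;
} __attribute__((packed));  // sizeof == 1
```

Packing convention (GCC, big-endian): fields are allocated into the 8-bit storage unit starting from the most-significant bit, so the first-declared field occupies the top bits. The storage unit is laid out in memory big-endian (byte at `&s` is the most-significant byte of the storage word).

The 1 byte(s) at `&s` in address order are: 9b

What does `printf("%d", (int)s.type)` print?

[0]=0x9b (big-endian) → word 0x9b
lvl [7+:1] = (word>>7) & 0x1 = 1
type [3+:4] = (word>>3) & 0xf = 3  ←
chan [0+:3] = (word>>0) & 0x7 = 3

3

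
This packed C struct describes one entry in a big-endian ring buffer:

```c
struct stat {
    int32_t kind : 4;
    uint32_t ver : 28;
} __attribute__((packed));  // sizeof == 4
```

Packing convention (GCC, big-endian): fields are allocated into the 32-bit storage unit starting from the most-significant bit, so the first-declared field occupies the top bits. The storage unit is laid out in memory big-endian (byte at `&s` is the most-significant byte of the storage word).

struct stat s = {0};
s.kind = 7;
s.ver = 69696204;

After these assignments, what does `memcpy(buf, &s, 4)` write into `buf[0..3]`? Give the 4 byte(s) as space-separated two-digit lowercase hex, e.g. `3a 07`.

kind:4 = 7 → 0x7 << 28 → word 0x70000000
ver:28 = 69696204 → 0x4277acc << 0 → word 0x74277acc
word = 0x74277acc → big-endian bytes:
  [0]=0x74  [1]=0x27  [2]=0x7a  [3]=0xcc

74 27 7a cc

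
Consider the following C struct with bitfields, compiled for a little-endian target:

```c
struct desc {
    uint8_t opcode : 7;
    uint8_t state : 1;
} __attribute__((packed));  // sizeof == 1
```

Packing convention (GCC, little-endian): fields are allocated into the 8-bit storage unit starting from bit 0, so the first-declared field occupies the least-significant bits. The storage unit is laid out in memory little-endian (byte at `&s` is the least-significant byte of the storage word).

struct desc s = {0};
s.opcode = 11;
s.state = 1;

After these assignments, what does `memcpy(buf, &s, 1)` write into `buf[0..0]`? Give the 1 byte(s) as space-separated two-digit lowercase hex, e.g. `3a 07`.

8b

opcode:7 = 11 → 0xb << 0 → word 0x0b
state:1 = 1 → 0x1 << 7 → word 0x8b
word = 0x8b → little-endian bytes:
  [0]=0x8b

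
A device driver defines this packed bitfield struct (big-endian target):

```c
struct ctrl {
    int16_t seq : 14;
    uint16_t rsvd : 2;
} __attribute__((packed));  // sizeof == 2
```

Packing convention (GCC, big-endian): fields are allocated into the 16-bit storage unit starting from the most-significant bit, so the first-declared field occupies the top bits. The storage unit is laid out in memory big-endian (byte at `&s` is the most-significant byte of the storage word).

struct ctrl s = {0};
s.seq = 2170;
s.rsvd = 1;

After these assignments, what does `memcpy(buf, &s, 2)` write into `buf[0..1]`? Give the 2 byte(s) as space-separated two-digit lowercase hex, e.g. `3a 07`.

21 e9

seq (14b) val=2170 bits=0x87a at bit 2: 0x21e8
rsvd (2b) val=1 bits=0x1 at bit 0: 0x21e9
word = 0x21e9 → big-endian bytes:
  [0]=0x21  [1]=0xe9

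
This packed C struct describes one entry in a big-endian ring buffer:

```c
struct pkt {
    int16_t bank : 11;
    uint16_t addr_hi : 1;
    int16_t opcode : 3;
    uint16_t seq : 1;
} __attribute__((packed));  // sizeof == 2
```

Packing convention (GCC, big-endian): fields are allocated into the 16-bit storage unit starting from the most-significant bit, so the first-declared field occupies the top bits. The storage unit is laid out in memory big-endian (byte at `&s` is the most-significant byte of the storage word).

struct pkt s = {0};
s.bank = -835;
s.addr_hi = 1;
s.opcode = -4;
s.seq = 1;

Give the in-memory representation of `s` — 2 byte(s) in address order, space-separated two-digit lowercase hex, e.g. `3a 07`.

[5+:11] bank=-835 & 0x7ff = 0x4bd; word=0x97a0
[4+:1] addr_hi=1 & 0x1 = 0x1; word=0x97b0
[1+:3] opcode=-4 & 0x7 = 0x4; word=0x97b8
[0+:1] seq=1 & 0x1 = 0x1; word=0x97b9
word = 0x97b9 → big-endian bytes:
  [0]=0x97  [1]=0xb9

97 b9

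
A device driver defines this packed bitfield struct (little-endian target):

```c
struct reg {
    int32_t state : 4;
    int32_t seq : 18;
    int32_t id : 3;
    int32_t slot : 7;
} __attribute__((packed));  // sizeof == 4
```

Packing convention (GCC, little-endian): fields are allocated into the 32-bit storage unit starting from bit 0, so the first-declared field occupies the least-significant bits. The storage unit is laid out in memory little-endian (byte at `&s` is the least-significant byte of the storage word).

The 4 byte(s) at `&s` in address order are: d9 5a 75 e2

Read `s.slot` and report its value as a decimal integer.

[0]=0xd9 [1]=0x5a [2]=0x75 [3]=0xe2 (little-endian) → word 0xe2755ad9
state:4 @ bit 0 → (0xe2755ad9>>0)&0xf = 0x9
seq:18 @ bit 4 → (0xe2755ad9>>4)&0x3ffff = 0x355ad
id:3 @ bit 22 → (0xe2755ad9>>22)&0x7 = 0x1
slot:7 @ bit 25 → (0xe2755ad9>>25)&0x7f = 0x71  ←
slot signed 7b, MSB=1: 113 - 128 = -15

-15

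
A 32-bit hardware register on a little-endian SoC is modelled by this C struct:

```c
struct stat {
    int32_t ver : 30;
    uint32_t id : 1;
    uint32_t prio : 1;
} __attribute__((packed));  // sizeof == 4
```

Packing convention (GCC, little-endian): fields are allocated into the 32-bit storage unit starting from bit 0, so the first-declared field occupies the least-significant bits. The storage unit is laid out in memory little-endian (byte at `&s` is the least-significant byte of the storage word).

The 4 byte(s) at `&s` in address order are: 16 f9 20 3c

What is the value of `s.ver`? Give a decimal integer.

[0]=0x16 [1]=0xf9 [2]=0x20 [3]=0x3c (little-endian) → word 0x3c20f916
ver [0+:30] = (word>>0) & 0x3fffffff = 1008793878  ←
id [30+:1] = (word>>30) & 0x1 = 0
prio [31+:1] = (word>>31) & 0x1 = 0
ver signed 30b, MSB=1: 1008793878 - 1073741824 = -64947946

-64947946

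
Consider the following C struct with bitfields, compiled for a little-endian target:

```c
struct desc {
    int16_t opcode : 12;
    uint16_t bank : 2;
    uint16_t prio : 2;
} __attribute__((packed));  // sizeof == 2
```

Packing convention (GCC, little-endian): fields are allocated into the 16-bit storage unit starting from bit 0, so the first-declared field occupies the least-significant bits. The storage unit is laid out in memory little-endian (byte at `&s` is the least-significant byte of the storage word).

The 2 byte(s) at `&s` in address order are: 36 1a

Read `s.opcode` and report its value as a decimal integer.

-1482

[0]=0x36 [1]=0x1a (little-endian) → word 0x1a36
opcode:12 @ bit 0 → (0x1a36>>0)&0xfff = 0xa36  ←
bank:2 @ bit 12 → (0x1a36>>12)&0x3 = 0x1
prio:2 @ bit 14 → (0x1a36>>14)&0x3 = 0x0
opcode signed 12b, MSB=1: 2614 - 4096 = -1482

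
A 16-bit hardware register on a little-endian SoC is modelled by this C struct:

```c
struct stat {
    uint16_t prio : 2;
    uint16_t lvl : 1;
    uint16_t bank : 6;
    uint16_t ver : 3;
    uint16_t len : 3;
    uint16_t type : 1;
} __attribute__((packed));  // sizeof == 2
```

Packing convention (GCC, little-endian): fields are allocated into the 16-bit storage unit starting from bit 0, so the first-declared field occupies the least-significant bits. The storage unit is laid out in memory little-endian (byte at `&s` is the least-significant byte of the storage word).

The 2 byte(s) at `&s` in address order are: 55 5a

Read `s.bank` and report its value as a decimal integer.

[0]=0x55 [1]=0x5a (little-endian) → word 0x5a55
prio [0+:2] = (word>>0) & 0x3 = 1
lvl [2+:1] = (word>>2) & 0x1 = 1
bank [3+:6] = (word>>3) & 0x3f = 10  ←
ver [9+:3] = (word>>9) & 0x7 = 5
len [12+:3] = (word>>12) & 0x7 = 5
type [15+:1] = (word>>15) & 0x1 = 0

10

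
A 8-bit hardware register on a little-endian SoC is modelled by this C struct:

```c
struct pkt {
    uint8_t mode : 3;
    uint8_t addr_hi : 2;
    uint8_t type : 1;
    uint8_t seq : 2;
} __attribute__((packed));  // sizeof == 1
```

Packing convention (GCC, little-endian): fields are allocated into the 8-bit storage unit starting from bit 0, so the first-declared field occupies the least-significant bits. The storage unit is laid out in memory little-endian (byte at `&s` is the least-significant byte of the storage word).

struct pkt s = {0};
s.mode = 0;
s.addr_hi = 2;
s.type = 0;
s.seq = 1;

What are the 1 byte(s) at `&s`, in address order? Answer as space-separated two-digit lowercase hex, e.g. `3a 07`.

50

mode (3b) val=0 bits=0x0 at bit 0: 0x00
addr_hi (2b) val=2 bits=0x2 at bit 3: 0x10
type (1b) val=0 bits=0x0 at bit 5: 0x10
seq (2b) val=1 bits=0x1 at bit 6: 0x50
word = 0x50 → little-endian bytes:
  [0]=0x50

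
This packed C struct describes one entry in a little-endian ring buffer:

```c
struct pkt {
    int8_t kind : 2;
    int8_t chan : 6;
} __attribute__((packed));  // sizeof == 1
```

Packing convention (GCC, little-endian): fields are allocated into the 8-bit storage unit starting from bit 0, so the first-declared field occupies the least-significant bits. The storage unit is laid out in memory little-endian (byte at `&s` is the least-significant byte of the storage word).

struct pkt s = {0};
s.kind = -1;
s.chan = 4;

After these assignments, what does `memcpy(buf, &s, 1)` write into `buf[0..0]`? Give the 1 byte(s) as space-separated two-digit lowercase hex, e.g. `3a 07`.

[0+:2] kind=-1 & 0x3 = 0x3; word=0x03
[2+:6] chan=4 & 0x3f = 0x4; word=0x13
word = 0x13 → little-endian bytes:
  [0]=0x13

13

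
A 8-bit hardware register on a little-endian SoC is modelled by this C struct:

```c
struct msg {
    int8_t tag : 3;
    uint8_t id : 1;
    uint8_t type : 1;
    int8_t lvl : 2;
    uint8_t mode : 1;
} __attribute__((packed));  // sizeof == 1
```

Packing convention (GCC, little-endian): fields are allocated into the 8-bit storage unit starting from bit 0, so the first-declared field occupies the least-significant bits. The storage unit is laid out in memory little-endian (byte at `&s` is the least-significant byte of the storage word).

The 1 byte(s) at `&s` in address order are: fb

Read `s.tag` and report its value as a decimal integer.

[0]=0xfb (little-endian) → word 0xfb
tag [0+:3] = (word>>0) & 0x7 = 3  ←
id [3+:1] = (word>>3) & 0x1 = 1
type [4+:1] = (word>>4) & 0x1 = 1
lvl [5+:2] = (word>>5) & 0x3 = 3
mode [7+:1] = (word>>7) & 0x1 = 1
tag signed 3b, MSB=0: value = 3

3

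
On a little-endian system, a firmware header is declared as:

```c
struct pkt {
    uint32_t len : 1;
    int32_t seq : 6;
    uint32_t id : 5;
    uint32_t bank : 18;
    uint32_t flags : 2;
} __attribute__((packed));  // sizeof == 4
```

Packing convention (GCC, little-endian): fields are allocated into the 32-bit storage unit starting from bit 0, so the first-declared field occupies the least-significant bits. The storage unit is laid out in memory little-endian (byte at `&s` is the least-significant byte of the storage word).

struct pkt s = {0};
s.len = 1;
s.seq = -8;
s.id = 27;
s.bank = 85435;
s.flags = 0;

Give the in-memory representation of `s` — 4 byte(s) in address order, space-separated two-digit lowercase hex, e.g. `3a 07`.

[0+:1] len=1 & 0x1 = 0x1; word=0x00000001
[1+:6] seq=-8 & 0x3f = 0x38; word=0x00000071
[7+:5] id=27 & 0x1f = 0x1b; word=0x00000df1
[12+:18] bank=85435 & 0x3ffff = 0x14dbb; word=0x14dbbdf1
[30+:2] flags=0 & 0x3 = 0x0; word=0x14dbbdf1
word = 0x14dbbdf1 → little-endian bytes:
  [0]=0xf1  [1]=0xbd  [2]=0xdb  [3]=0x14

f1 bd db 14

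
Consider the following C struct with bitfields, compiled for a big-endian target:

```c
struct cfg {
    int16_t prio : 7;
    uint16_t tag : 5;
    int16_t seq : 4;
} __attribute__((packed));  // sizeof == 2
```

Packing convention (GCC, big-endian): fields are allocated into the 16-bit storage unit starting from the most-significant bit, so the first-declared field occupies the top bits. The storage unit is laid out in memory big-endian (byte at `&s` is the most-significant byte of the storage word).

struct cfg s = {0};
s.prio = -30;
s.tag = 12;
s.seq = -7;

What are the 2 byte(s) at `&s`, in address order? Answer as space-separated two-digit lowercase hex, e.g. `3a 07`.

c4 c9

prio (7b) val=-30 bits=0x62 at bit 9: 0xc400
tag (5b) val=12 bits=0xc at bit 4: 0xc4c0
seq (4b) val=-7 bits=0x9 at bit 0: 0xc4c9
word = 0xc4c9 → big-endian bytes:
  [0]=0xc4  [1]=0xc9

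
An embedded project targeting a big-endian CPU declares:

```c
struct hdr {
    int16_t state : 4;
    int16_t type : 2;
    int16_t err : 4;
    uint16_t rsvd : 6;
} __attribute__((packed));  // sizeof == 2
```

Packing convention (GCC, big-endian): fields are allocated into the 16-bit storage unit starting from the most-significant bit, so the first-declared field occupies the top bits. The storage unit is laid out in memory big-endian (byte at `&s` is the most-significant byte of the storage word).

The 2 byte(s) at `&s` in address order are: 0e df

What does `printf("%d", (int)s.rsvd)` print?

31

[0]=0x0e [1]=0xdf (big-endian) → word 0x0edf
state:4 @ bit 12 → (0x0edf>>12)&0xf = 0x0
type:2 @ bit 10 → (0x0edf>>10)&0x3 = 0x3
err:4 @ bit 6 → (0x0edf>>6)&0xf = 0xb
rsvd:6 @ bit 0 → (0x0edf>>0)&0x3f = 0x1f  ←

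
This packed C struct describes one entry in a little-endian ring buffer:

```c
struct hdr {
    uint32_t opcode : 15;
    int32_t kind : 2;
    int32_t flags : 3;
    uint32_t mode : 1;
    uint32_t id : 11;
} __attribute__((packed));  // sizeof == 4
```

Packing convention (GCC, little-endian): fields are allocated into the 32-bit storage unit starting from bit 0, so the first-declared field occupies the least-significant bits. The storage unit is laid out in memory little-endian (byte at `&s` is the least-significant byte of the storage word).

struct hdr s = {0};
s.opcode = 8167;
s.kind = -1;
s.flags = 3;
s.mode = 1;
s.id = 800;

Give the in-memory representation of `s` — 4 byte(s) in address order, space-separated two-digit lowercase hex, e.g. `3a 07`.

opcode (15b) val=8167 bits=0x1fe7 at bit 0: 0x00001fe7
kind (2b) val=-1 bits=0x3 at bit 15: 0x00019fe7
flags (3b) val=3 bits=0x3 at bit 17: 0x00079fe7
mode (1b) val=1 bits=0x1 at bit 20: 0x00179fe7
id (11b) val=800 bits=0x320 at bit 21: 0x64179fe7
word = 0x64179fe7 → little-endian bytes:
  [0]=0xe7  [1]=0x9f  [2]=0x17  [3]=0x64

e7 9f 17 64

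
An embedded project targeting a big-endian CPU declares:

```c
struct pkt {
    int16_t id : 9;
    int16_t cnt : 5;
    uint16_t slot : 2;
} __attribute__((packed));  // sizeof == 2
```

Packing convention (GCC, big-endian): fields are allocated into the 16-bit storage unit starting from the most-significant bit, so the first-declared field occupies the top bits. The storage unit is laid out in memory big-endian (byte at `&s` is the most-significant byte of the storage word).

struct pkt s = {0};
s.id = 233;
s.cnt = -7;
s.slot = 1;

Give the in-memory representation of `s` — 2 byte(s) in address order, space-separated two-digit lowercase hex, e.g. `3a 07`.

id (9b) val=233 bits=0xe9 at bit 7: 0x7480
cnt (5b) val=-7 bits=0x19 at bit 2: 0x74e4
slot (2b) val=1 bits=0x1 at bit 0: 0x74e5
word = 0x74e5 → big-endian bytes:
  [0]=0x74  [1]=0xe5

74 e5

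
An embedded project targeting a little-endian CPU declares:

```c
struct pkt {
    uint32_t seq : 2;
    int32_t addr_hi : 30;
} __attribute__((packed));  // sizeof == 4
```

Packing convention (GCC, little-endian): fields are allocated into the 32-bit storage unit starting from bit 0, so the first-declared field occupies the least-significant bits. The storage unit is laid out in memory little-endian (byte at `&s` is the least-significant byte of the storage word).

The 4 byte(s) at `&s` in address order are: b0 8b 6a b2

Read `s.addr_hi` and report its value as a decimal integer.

-325410068

[0]=0xb0 [1]=0x8b [2]=0x6a [3]=0xb2 (little-endian) → word 0xb26a8bb0
seq [0+:2] = (word>>0) & 0x3 = 0
addr_hi [2+:30] = (word>>2) & 0x3fffffff = 748331756  ←
addr_hi signed 30b, MSB=1: 748331756 - 1073741824 = -325410068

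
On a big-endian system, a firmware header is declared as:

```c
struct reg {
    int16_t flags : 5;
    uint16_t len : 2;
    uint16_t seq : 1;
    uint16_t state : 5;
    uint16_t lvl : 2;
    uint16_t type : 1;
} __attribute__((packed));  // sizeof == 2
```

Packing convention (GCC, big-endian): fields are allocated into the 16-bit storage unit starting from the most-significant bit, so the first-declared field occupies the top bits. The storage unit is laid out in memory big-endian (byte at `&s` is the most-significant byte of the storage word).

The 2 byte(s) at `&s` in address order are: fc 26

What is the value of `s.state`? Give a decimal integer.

[0]=0xfc [1]=0x26 (big-endian) → word 0xfc26
flags:5 @ bit 11 → (0xfc26>>11)&0x1f = 0x1f
len:2 @ bit 9 → (0xfc26>>9)&0x3 = 0x2
seq:1 @ bit 8 → (0xfc26>>8)&0x1 = 0x0
state:5 @ bit 3 → (0xfc26>>3)&0x1f = 0x4  ←
lvl:2 @ bit 1 → (0xfc26>>1)&0x3 = 0x3
type:1 @ bit 0 → (0xfc26>>0)&0x1 = 0x0

4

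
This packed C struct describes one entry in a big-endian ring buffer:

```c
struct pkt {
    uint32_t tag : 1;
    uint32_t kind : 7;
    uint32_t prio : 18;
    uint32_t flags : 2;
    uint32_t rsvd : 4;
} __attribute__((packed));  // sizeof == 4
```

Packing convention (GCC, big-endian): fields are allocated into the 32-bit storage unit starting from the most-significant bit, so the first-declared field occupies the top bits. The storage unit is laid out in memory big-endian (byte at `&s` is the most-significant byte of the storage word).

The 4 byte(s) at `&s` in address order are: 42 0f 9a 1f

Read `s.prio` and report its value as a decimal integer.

[0]=0x42 [1]=0x0f [2]=0x9a [3]=0x1f (big-endian) → word 0x420f9a1f
tag:1 @ bit 31 → (0x420f9a1f>>31)&0x1 = 0x0
kind:7 @ bit 24 → (0x420f9a1f>>24)&0x7f = 0x42
prio:18 @ bit 6 → (0x420f9a1f>>6)&0x3ffff = 0x3e68  ←
flags:2 @ bit 4 → (0x420f9a1f>>4)&0x3 = 0x1
rsvd:4 @ bit 0 → (0x420f9a1f>>0)&0xf = 0xf

15976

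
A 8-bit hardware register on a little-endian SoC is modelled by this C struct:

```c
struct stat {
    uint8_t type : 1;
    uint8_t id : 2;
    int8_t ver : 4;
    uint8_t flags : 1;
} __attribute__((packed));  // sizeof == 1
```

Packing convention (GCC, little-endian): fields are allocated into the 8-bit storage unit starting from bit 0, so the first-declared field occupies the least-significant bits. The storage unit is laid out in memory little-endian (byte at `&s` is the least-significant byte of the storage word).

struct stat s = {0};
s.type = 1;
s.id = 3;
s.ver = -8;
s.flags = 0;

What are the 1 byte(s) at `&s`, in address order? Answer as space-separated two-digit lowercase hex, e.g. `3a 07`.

type:1 = 1 → 0x1 << 0 → word 0x01
id:2 = 3 → 0x3 << 1 → word 0x07
ver:4 = -8 → 0x8 << 3 → word 0x47
flags:1 = 0 → 0x0 << 7 → word 0x47
word = 0x47 → little-endian bytes:
  [0]=0x47

47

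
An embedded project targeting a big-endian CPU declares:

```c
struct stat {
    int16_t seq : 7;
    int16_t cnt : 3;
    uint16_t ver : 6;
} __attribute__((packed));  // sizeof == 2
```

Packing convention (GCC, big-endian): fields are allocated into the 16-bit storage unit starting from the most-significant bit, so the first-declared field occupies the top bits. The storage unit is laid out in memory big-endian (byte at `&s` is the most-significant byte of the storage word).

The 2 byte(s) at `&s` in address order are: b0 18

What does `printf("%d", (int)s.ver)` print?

[0]=0xb0 [1]=0x18 (big-endian) → word 0xb018
seq:7 @ bit 9 → (0xb018>>9)&0x7f = 0x58
cnt:3 @ bit 6 → (0xb018>>6)&0x7 = 0x0
ver:6 @ bit 0 → (0xb018>>0)&0x3f = 0x18  ←

24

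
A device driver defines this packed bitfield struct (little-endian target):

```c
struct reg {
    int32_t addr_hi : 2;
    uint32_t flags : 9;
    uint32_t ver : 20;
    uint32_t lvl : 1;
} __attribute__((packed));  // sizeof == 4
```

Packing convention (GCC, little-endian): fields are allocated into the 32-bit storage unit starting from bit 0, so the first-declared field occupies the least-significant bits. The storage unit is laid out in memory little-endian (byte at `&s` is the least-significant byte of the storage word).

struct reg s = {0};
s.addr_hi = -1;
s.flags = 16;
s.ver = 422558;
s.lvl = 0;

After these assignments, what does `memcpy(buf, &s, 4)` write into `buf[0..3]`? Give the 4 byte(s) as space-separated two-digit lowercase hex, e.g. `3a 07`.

43 f0 94 33

addr_hi (2b) val=-1 bits=0x3 at bit 0: 0x00000003
flags (9b) val=16 bits=0x10 at bit 2: 0x00000043
ver (20b) val=422558 bits=0x6729e at bit 11: 0x3394f043
lvl (1b) val=0 bits=0x0 at bit 31: 0x3394f043
word = 0x3394f043 → little-endian bytes:
  [0]=0x43  [1]=0xf0  [2]=0x94  [3]=0x33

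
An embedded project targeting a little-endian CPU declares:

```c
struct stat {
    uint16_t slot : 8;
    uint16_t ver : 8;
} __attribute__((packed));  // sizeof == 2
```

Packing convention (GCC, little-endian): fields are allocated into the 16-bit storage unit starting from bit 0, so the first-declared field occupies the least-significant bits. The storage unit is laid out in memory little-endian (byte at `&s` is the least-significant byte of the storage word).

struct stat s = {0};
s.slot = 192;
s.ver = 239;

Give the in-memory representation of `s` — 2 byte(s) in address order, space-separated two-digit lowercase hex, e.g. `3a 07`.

slot (8b) val=192 bits=0xc0 at bit 0: 0x00c0
ver (8b) val=239 bits=0xef at bit 8: 0xefc0
word = 0xefc0 → little-endian bytes:
  [0]=0xc0  [1]=0xef

c0 ef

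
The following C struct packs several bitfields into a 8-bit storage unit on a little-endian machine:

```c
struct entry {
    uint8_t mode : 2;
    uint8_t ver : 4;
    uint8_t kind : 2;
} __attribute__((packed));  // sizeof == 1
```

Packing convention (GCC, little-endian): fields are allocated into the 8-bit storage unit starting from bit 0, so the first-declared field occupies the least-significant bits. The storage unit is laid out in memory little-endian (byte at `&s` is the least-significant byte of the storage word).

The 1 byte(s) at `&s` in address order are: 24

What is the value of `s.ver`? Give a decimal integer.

[0]=0x24 (little-endian) → word 0x24
mode [0+:2] = (word>>0) & 0x3 = 0
ver [2+:4] = (word>>2) & 0xf = 9  ←
kind [6+:2] = (word>>6) & 0x3 = 0

9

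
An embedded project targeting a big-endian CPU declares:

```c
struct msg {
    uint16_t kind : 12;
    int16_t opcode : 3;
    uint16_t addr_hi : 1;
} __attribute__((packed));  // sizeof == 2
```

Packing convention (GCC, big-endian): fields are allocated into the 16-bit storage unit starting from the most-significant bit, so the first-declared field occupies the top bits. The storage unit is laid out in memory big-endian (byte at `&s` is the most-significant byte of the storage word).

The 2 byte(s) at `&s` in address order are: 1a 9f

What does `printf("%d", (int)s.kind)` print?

[0]=0x1a [1]=0x9f (big-endian) → word 0x1a9f
kind:12 @ bit 4 → (0x1a9f>>4)&0xfff = 0x1a9  ←
opcode:3 @ bit 1 → (0x1a9f>>1)&0x7 = 0x7
addr_hi:1 @ bit 0 → (0x1a9f>>0)&0x1 = 0x1

425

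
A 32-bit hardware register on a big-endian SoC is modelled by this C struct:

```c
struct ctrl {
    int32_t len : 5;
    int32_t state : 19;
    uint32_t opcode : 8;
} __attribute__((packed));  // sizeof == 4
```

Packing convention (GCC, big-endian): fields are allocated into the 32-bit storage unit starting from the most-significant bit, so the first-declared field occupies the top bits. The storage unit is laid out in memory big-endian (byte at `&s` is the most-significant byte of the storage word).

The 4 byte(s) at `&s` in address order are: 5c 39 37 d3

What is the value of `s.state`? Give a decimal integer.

[0]=0x5c [1]=0x39 [2]=0x37 [3]=0xd3 (big-endian) → word 0x5c3937d3
len:5 @ bit 27 → (0x5c3937d3>>27)&0x1f = 0xb
state:19 @ bit 8 → (0x5c3937d3>>8)&0x7ffff = 0x43937  ←
opcode:8 @ bit 0 → (0x5c3937d3>>0)&0xff = 0xd3
state signed 19b, MSB=1: 276791 - 524288 = -247497

-247497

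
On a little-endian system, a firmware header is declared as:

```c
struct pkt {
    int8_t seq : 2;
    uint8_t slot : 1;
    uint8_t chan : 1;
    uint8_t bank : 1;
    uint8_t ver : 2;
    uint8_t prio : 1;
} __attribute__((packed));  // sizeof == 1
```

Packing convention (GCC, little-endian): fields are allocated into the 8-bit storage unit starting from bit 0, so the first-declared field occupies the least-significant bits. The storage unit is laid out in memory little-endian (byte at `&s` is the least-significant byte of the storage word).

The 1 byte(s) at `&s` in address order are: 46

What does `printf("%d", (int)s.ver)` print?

[0]=0x46 (little-endian) → word 0x46
seq:2 @ bit 0 → (0x46>>0)&0x3 = 0x2
slot:1 @ bit 2 → (0x46>>2)&0x1 = 0x1
chan:1 @ bit 3 → (0x46>>3)&0x1 = 0x0
bank:1 @ bit 4 → (0x46>>4)&0x1 = 0x0
ver:2 @ bit 5 → (0x46>>5)&0x3 = 0x2  ←
prio:1 @ bit 7 → (0x46>>7)&0x1 = 0x0

2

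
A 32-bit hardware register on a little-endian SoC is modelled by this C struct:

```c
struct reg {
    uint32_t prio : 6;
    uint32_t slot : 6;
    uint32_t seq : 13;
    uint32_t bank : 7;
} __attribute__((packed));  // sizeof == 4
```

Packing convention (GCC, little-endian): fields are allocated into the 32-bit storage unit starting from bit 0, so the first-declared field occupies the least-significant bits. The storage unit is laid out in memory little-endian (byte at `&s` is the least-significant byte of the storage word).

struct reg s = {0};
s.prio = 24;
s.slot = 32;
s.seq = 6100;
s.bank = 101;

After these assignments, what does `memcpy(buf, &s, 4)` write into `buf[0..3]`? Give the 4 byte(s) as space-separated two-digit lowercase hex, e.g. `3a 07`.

18 48 7d cb

[0+:6] prio=24 & 0x3f = 0x18; word=0x00000018
[6+:6] slot=32 & 0x3f = 0x20; word=0x00000818
[12+:13] seq=6100 & 0x1fff = 0x17d4; word=0x017d4818
[25+:7] bank=101 & 0x7f = 0x65; word=0xcb7d4818
word = 0xcb7d4818 → little-endian bytes:
  [0]=0x18  [1]=0x48  [2]=0x7d  [3]=0xcb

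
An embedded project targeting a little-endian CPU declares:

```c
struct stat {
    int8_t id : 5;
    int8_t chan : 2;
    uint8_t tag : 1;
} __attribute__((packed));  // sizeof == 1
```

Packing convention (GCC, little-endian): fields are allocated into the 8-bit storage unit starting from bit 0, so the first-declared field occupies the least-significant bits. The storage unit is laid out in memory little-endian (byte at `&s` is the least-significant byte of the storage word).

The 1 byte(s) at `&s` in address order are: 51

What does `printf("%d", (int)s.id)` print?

[0]=0x51 (little-endian) → word 0x51
id [0+:5] = (word>>0) & 0x1f = 17  ←
chan [5+:2] = (word>>5) & 0x3 = 2
tag [7+:1] = (word>>7) & 0x1 = 0
id signed 5b, MSB=1: 17 - 32 = -15

-15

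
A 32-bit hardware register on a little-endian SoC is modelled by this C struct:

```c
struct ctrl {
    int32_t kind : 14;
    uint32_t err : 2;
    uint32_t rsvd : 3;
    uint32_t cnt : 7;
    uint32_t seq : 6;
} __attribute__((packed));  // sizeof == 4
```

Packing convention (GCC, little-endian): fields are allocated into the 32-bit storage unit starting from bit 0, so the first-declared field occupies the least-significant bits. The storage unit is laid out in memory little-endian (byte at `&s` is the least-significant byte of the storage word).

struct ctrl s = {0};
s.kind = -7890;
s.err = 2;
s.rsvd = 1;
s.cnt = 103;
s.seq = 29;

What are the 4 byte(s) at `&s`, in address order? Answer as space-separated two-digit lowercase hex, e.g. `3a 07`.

2e a1 39 77

kind (14b) val=-7890 bits=0x212e at bit 0: 0x0000212e
err (2b) val=2 bits=0x2 at bit 14: 0x0000a12e
rsvd (3b) val=1 bits=0x1 at bit 16: 0x0001a12e
cnt (7b) val=103 bits=0x67 at bit 19: 0x0339a12e
seq (6b) val=29 bits=0x1d at bit 26: 0x7739a12e
word = 0x7739a12e → little-endian bytes:
  [0]=0x2e  [1]=0xa1  [2]=0x39  [3]=0x77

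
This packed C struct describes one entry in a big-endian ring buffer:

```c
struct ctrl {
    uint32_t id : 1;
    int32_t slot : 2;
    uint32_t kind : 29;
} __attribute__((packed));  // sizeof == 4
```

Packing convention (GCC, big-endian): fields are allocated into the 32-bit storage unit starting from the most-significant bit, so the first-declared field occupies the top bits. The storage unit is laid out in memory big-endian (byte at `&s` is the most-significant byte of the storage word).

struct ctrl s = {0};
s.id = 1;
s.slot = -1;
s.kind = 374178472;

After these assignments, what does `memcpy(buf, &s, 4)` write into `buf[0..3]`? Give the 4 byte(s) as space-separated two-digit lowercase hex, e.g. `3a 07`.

[31+:1] id=1 & 0x1 = 0x1; word=0x80000000
[29+:2] slot=-1 & 0x3 = 0x3; word=0xe0000000
[0+:29] kind=374178472 & 0x1fffffff = 0x164d82a8; word=0xf64d82a8
word = 0xf64d82a8 → big-endian bytes:
  [0]=0xf6  [1]=0x4d  [2]=0x82  [3]=0xa8

f6 4d 82 a8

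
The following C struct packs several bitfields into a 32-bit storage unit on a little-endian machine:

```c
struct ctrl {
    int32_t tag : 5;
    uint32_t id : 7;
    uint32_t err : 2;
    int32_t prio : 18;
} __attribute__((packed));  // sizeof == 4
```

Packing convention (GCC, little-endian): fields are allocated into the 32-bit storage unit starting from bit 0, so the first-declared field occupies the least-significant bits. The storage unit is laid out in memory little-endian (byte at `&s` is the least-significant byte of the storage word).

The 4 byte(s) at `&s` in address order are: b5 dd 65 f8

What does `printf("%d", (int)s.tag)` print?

[0]=0xb5 [1]=0xdd [2]=0x65 [3]=0xf8 (little-endian) → word 0xf865ddb5
tag [0+:5] = (word>>0) & 0x1f = 21  ←
id [5+:7] = (word>>5) & 0x7f = 109
err [12+:2] = (word>>12) & 0x3 = 1
prio [14+:18] = (word>>14) & 0x3ffff = 254359
tag signed 5b, MSB=1: 21 - 32 = -11

-11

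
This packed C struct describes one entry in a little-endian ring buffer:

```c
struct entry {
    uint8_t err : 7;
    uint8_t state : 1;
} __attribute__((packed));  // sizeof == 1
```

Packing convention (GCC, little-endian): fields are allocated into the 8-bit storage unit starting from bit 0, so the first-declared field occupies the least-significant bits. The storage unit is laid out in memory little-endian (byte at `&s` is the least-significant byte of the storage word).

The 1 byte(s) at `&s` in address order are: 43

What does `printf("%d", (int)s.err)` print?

67

[0]=0x43 (little-endian) → word 0x43
err:7 @ bit 0 → (0x43>>0)&0x7f = 0x43  ←
state:1 @ bit 7 → (0x43>>7)&0x1 = 0x0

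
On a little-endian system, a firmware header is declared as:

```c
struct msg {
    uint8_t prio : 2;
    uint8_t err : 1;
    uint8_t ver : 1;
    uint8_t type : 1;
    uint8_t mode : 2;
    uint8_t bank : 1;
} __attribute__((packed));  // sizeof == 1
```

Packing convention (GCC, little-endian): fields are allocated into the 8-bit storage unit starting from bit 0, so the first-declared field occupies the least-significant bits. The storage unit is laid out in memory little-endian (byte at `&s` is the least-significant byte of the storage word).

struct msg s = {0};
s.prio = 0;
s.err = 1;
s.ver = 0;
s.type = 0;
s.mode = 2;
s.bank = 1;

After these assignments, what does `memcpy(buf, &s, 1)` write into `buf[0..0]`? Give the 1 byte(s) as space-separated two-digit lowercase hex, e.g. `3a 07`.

prio (2b) val=0 bits=0x0 at bit 0: 0x00
err (1b) val=1 bits=0x1 at bit 2: 0x04
ver (1b) val=0 bits=0x0 at bit 3: 0x04
type (1b) val=0 bits=0x0 at bit 4: 0x04
mode (2b) val=2 bits=0x2 at bit 5: 0x44
bank (1b) val=1 bits=0x1 at bit 7: 0xc4
word = 0xc4 → little-endian bytes:
  [0]=0xc4

c4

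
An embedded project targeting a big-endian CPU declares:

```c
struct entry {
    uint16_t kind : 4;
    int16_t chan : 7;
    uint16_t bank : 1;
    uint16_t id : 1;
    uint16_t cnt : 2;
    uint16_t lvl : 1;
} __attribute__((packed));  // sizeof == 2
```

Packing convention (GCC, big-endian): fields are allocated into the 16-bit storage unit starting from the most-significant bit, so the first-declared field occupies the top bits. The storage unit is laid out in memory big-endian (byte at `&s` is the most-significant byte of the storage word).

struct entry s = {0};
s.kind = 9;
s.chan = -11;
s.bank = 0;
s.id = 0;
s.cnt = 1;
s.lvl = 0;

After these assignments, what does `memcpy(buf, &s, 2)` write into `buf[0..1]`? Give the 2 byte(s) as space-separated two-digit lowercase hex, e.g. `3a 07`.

[12+:4] kind=9 & 0xf = 0x9; word=0x9000
[5+:7] chan=-11 & 0x7f = 0x75; word=0x9ea0
[4+:1] bank=0 & 0x1 = 0x0; word=0x9ea0
[3+:1] id=0 & 0x1 = 0x0; word=0x9ea0
[1+:2] cnt=1 & 0x3 = 0x1; word=0x9ea2
[0+:1] lvl=0 & 0x1 = 0x0; word=0x9ea2
word = 0x9ea2 → big-endian bytes:
  [0]=0x9e  [1]=0xa2

9e a2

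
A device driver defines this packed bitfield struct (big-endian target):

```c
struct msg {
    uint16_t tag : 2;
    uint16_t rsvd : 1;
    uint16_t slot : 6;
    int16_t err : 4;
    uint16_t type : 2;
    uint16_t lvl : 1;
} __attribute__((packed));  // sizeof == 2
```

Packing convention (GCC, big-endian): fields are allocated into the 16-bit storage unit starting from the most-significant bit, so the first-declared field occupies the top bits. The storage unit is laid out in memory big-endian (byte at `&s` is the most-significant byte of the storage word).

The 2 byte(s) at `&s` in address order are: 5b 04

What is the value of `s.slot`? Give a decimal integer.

[0]=0x5b [1]=0x04 (big-endian) → word 0x5b04
tag:2 @ bit 14 → (0x5b04>>14)&0x3 = 0x1
rsvd:1 @ bit 13 → (0x5b04>>13)&0x1 = 0x0
slot:6 @ bit 7 → (0x5b04>>7)&0x3f = 0x36  ←
err:4 @ bit 3 → (0x5b04>>3)&0xf = 0x0
type:2 @ bit 1 → (0x5b04>>1)&0x3 = 0x2
lvl:1 @ bit 0 → (0x5b04>>0)&0x1 = 0x0

54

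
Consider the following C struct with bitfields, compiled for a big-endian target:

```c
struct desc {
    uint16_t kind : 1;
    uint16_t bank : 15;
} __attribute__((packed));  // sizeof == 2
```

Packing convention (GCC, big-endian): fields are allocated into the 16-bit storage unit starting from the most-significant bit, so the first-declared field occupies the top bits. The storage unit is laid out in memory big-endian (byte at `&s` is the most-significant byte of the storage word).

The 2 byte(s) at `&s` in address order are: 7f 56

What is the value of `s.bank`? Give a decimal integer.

[0]=0x7f [1]=0x56 (big-endian) → word 0x7f56
kind [15+:1] = (word>>15) & 0x1 = 0
bank [0+:15] = (word>>0) & 0x7fff = 32598  ←

32598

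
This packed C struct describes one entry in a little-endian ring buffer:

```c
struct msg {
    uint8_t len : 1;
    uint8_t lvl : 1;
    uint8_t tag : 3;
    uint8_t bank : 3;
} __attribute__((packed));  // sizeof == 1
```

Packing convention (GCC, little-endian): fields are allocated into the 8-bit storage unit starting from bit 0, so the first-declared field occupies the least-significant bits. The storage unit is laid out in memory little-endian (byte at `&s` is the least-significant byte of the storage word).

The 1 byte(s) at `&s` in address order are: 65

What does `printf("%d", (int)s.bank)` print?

3

[0]=0x65 (little-endian) → word 0x65
len [0+:1] = (word>>0) & 0x1 = 1
lvl [1+:1] = (word>>1) & 0x1 = 0
tag [2+:3] = (word>>2) & 0x7 = 1
bank [5+:3] = (word>>5) & 0x7 = 3  ←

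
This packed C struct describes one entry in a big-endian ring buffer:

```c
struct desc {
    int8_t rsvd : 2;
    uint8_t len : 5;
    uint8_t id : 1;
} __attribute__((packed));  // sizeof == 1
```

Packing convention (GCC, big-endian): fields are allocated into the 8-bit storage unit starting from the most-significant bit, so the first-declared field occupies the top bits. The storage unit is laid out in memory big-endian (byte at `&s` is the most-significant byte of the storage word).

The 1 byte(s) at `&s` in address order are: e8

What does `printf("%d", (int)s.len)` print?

[0]=0xe8 (big-endian) → word 0xe8
rsvd:2 @ bit 6 → (0xe8>>6)&0x3 = 0x3
len:5 @ bit 1 → (0xe8>>1)&0x1f = 0x14  ←
id:1 @ bit 0 → (0xe8>>0)&0x1 = 0x0

20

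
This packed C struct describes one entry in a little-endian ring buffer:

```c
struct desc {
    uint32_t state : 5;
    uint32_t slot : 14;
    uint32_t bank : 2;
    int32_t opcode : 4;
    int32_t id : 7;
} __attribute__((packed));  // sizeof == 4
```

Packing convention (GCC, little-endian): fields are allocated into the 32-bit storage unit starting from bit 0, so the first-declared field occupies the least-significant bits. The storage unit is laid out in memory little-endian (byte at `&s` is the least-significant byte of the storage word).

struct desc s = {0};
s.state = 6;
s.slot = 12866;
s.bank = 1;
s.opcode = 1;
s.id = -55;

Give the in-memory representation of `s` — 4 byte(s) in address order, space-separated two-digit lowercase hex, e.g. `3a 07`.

46 48 2e 92

state (5b) val=6 bits=0x6 at bit 0: 0x00000006
slot (14b) val=12866 bits=0x3242 at bit 5: 0x00064846
bank (2b) val=1 bits=0x1 at bit 19: 0x000e4846
opcode (4b) val=1 bits=0x1 at bit 21: 0x002e4846
id (7b) val=-55 bits=0x49 at bit 25: 0x922e4846
word = 0x922e4846 → little-endian bytes:
  [0]=0x46  [1]=0x48  [2]=0x2e  [3]=0x92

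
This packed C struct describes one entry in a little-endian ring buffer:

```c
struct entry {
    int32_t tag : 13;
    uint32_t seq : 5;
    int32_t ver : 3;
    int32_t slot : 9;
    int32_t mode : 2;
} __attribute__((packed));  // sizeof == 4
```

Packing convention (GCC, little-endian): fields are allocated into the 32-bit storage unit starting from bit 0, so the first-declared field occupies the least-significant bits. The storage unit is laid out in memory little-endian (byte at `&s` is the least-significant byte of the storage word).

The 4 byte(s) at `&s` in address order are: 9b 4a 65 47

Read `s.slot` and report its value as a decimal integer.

[0]=0x9b [1]=0x4a [2]=0x65 [3]=0x47 (little-endian) → word 0x47654a9b
tag:13 @ bit 0 → (0x47654a9b>>0)&0x1fff = 0xa9b
seq:5 @ bit 13 → (0x47654a9b>>13)&0x1f = 0xa
ver:3 @ bit 18 → (0x47654a9b>>18)&0x7 = 0x1
slot:9 @ bit 21 → (0x47654a9b>>21)&0x1ff = 0x3b  ←
mode:2 @ bit 30 → (0x47654a9b>>30)&0x3 = 0x1
slot signed 9b, MSB=0: value = 59

59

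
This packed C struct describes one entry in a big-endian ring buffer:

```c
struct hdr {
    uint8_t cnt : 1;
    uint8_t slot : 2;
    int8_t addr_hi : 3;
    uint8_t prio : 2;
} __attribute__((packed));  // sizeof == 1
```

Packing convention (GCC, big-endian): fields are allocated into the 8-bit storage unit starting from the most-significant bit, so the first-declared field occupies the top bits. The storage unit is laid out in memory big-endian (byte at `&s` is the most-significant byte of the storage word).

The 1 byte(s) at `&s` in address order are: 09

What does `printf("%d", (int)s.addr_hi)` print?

2

[0]=0x09 (big-endian) → word 0x09
cnt:1 @ bit 7 → (0x09>>7)&0x1 = 0x0
slot:2 @ bit 5 → (0x09>>5)&0x3 = 0x0
addr_hi:3 @ bit 2 → (0x09>>2)&0x7 = 0x2  ←
prio:2 @ bit 0 → (0x09>>0)&0x3 = 0x1
addr_hi signed 3b, MSB=0: value = 2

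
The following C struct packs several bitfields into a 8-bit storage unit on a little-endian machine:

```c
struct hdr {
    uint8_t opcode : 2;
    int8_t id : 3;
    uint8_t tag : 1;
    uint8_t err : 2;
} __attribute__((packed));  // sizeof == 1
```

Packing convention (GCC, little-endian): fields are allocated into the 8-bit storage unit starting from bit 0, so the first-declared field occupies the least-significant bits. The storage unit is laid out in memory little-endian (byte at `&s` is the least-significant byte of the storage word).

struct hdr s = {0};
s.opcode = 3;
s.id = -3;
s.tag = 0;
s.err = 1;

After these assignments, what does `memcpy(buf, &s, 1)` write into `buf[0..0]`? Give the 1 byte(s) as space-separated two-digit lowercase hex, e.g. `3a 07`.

opcode (2b) val=3 bits=0x3 at bit 0: 0x03
id (3b) val=-3 bits=0x5 at bit 2: 0x17
tag (1b) val=0 bits=0x0 at bit 5: 0x17
err (2b) val=1 bits=0x1 at bit 6: 0x57
word = 0x57 → little-endian bytes:
  [0]=0x57

57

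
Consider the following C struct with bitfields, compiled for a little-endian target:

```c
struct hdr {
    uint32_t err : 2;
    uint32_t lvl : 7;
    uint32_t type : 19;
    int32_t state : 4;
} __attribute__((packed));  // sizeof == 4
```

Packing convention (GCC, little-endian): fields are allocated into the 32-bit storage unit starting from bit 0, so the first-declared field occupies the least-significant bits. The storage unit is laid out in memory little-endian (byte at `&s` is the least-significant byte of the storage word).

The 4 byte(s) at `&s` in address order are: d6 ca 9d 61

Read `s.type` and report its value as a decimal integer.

[0]=0xd6 [1]=0xca [2]=0x9d [3]=0x61 (little-endian) → word 0x619dcad6
err [0+:2] = (word>>0) & 0x3 = 2
lvl [2+:7] = (word>>2) & 0x7f = 53
type [9+:19] = (word>>9) & 0x7ffff = 52965  ←
state [28+:4] = (word>>28) & 0xf = 6

52965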